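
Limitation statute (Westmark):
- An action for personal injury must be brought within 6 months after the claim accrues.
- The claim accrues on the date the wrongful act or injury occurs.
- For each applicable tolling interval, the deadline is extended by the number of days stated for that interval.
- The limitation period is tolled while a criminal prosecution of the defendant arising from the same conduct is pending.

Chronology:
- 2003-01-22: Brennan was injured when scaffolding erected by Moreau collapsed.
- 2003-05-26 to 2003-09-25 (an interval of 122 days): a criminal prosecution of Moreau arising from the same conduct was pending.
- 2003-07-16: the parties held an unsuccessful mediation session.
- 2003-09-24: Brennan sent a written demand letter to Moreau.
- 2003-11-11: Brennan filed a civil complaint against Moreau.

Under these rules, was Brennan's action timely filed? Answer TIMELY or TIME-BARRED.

TIMELY

The claim accrued on 2003-01-22, when the wrongful act occurred.
6 months from 2003-01-22 is 2003-07-22.
Because the pending criminal prosecution ran from 2003-05-26 to 2003-09-25, the deadline is extended by 122 days to 2003-11-21.
Nothing else in the chronology tolls or restarts the period.
The 2003-11-11 filing precedes the 2003-11-21 deadline; the claim is timely.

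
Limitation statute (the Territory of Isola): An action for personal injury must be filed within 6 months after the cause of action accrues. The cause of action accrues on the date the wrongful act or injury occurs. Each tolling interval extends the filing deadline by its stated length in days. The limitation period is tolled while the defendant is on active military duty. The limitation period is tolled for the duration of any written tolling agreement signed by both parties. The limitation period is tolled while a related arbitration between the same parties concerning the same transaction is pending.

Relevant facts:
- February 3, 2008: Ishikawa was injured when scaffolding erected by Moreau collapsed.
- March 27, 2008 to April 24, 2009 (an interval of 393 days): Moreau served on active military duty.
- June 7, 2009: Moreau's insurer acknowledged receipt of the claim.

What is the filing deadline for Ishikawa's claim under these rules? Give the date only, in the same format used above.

August 31, 2009

The cause of action accrued on February 3, 2008, the date of the act.
Adding the 6 months base period to February 3, 2008 gives a deadline of August 3, 2008, before any tolling.
Because the defendant's active military service ran from March 27, 2008 to April 24, 2009, the deadline is extended by 393 days to August 31, 2009.
None of the other events listed affects the running of the period under the stated rules.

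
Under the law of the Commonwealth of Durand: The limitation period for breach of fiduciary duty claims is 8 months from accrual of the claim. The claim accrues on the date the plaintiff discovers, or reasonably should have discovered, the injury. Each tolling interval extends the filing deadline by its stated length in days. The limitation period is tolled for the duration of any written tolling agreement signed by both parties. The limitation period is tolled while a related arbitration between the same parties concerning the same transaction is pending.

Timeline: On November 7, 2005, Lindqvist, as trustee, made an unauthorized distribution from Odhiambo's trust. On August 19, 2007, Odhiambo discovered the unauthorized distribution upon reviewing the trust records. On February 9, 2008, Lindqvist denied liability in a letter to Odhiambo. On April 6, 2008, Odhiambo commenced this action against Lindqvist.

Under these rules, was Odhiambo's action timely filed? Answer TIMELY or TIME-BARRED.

The claim did not accrue until Odhiambo discovered the injury on August 19, 2007; the November 7, 2005 act date does not start the clock under the stated rule.
The untolled deadline — 8 months after August 19, 2007 — is April 19, 2008.
The other events in the timeline have no effect on the limitation period under the stated rules.
Odhiambo filed on April 6, 2008, before the April 19, 2008 deadline, so the action is timely.

TIMELY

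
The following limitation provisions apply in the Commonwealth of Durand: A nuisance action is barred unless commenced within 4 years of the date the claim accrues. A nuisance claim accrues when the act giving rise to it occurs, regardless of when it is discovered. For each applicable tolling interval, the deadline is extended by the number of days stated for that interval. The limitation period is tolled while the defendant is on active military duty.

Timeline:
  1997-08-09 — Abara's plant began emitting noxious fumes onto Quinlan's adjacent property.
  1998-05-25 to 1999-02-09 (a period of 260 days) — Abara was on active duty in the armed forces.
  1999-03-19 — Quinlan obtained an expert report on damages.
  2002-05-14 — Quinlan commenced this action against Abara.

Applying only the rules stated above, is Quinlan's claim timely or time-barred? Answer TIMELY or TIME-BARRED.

TIME-BARRED

The claim accrued on 1997-08-09, the date of the act.
Adding the 4 years base period to 1997-08-09 gives a deadline of 2001-08-09, before any tolling.
Because the defendant's active military service ran from 1998-05-25 to 1999-02-09, the deadline is extended by 260 days to 2002-04-26.
Nothing else in the chronology tolls or restarts the period.
Filing on 2002-05-14 missed the 2002-04-26 deadline — the action is time-barred.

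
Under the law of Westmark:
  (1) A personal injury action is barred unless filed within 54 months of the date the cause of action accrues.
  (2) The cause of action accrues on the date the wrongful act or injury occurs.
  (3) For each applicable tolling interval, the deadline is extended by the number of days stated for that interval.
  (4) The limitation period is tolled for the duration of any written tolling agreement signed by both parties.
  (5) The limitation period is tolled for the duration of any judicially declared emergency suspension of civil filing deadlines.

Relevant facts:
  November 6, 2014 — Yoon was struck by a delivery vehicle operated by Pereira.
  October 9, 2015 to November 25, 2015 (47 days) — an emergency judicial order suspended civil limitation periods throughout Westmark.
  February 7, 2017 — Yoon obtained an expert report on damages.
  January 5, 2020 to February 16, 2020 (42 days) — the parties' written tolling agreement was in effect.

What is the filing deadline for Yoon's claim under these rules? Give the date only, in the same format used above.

The claim accrued on November 6, 2014, when the wrongful act occurred.
Adding the 54 months base period to November 6, 2014 gives a deadline of May 6, 2019, before any tolling.
The period was tolled for 47 days by the emergency suspension of filing deadlines (October 9, 2015 to November 25, 2015), pushing the deadline to June 22, 2019.
The written tolling agreement from January 5, 2020 to February 16, 2020 began after the period had already run on June 22, 2019, so it has no tolling effect.
Nothing else in the chronology tolls or restarts the period.

June 22, 2019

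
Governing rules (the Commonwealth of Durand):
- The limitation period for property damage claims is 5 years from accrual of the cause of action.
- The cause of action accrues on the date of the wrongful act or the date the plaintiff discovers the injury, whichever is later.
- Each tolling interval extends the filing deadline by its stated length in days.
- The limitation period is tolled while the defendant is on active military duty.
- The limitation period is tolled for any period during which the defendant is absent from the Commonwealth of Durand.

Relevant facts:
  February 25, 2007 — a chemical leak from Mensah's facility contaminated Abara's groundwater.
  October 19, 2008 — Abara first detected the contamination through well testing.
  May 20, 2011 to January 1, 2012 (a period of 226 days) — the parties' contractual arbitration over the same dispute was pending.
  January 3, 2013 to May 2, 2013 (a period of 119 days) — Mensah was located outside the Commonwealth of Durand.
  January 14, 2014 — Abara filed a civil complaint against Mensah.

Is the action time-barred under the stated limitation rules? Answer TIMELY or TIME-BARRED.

Taking the later of the act (February 25, 2007) and discovery (October 19, 2008), the claim accrued on October 19, 2008.
The untolled deadline — 5 years after October 19, 2008 — is October 19, 2013.
The defendant's absence from the jurisdiction from January 3, 2013 to May 2, 2013 tolled the period for 119 days, extending the deadline to February 15, 2014.
The pending related arbitration from May 20, 2011 to January 1, 2012 does not toll the period, because no stated rule makes a pending arbitration a tolling event.
Abara filed on January 14, 2014, before the February 15, 2014 deadline, so the action is timely.

TIMELY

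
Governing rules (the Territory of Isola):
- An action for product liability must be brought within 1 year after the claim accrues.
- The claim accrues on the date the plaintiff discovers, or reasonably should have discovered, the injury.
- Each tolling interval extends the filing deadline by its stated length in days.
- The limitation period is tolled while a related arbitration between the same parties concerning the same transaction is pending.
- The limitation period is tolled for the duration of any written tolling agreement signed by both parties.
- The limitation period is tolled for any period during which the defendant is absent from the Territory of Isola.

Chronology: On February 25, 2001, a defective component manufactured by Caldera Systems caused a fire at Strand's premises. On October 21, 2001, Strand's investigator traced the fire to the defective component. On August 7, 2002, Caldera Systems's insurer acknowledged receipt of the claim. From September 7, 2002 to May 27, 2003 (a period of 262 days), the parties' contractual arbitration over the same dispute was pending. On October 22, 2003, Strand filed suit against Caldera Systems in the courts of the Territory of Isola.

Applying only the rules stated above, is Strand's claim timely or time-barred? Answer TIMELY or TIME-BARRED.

The claim did not accrue until Strand discovered the injury on October 21, 2001; the February 25, 2001 act date does not start the clock under the stated rule.
The untolled deadline — 1 year after October 21, 2001 — is October 21, 2002.
Because the pending related arbitration ran from September 7, 2002 to May 27, 2003, the deadline is extended by 262 days to July 10, 2003.
None of the other events listed affects the running of the period under the stated rules.
Strand filed on October 22, 2003, after the July 10, 2003 deadline, so the action is time-barred.

TIME-BARRED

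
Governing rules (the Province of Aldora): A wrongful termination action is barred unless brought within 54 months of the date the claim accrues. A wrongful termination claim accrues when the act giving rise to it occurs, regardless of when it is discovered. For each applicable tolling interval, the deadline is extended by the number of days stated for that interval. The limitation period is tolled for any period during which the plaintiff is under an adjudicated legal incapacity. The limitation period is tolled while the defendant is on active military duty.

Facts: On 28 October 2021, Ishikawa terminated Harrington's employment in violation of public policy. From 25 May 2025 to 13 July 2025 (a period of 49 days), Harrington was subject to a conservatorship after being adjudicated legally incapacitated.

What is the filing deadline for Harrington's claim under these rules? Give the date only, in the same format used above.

16 June 2026

The claim accrued on 28 October 2021, the date of the act.
Adding the 54 months base period to 28 October 2021 gives a deadline of 28 April 2026, before any tolling.
Because the plaintiff's legal incapacity ran from 25 May 2025 to 13 July 2025, the deadline is extended by 49 days to 16 June 2026.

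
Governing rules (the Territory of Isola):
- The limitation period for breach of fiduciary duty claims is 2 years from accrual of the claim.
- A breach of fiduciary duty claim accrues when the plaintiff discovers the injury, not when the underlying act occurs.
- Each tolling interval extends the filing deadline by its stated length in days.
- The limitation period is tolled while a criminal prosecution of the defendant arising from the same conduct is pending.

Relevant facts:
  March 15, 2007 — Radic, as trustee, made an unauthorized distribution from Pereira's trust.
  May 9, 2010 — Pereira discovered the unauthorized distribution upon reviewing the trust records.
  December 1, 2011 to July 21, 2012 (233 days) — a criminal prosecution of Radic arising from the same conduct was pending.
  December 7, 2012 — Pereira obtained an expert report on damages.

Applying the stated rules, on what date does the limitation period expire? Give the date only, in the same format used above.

Under the discovery rule, the claim accrued on May 9, 2010, when Pereira discovered the injury — not on the March 15, 2007 date of the underlying act.
2 years from May 9, 2010 is May 9, 2012.
The pending criminal prosecution from December 1, 2011 to July 21, 2012 tolled the period for 233 days, extending the deadline to December 28, 2012.
Nothing else in the chronology tolls or restarts the period.

December 28, 2012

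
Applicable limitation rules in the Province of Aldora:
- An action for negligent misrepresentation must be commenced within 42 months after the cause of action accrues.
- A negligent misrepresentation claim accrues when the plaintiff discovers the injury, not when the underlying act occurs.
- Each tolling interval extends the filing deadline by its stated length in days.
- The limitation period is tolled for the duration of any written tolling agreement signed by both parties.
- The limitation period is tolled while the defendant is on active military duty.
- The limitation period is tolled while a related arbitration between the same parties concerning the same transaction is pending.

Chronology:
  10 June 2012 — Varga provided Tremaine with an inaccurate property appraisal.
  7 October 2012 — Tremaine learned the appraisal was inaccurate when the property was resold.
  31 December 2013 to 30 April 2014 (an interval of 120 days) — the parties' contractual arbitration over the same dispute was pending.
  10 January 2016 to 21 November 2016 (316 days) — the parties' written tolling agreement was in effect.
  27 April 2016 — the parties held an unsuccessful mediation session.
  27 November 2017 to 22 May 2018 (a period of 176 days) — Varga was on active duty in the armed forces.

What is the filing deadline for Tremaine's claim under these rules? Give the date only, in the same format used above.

The claim did not accrue until Tremaine discovered the injury on 7 October 2012; the 10 June 2012 act date does not start the clock under the stated rule.
The untolled deadline — 42 months after 7 October 2012 — is 7 April 2016.
The period was tolled for 120 days by the pending related arbitration (31 December 2013 to 30 April 2014), pushing the deadline to 5 August 2016.
The period was tolled for 316 days by the written tolling agreement (10 January 2016 to 21 November 2016), pushing the deadline to 17 June 2017.
By the time the defendant's active military service began on 27 November 2017, the limitation period had already expired on 17 June 2017; that interval cannot revive it.
None of the other events listed affects the running of the period under the stated rules.

17 June 2017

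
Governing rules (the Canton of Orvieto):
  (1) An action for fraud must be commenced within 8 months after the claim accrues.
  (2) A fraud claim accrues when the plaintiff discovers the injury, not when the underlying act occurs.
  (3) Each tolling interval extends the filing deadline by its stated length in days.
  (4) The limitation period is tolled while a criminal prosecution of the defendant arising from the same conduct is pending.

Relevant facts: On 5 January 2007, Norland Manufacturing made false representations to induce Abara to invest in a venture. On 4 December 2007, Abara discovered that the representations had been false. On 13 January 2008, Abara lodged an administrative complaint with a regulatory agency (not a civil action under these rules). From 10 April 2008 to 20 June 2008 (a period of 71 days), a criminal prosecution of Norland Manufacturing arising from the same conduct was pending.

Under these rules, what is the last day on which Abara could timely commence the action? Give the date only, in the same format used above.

Under the discovery rule, the claim accrued on 4 December 2007, when Abara discovered the injury — not on the 5 January 2007 date of the underlying act.
8 months from 4 December 2007 is 4 August 2008.
Because the pending criminal prosecution ran from 10 April 2008 to 20 June 2008, the deadline is extended by 71 days to 14 October 2008.
The other events in the timeline have no effect on the limitation period under the stated rules.

14 October 2008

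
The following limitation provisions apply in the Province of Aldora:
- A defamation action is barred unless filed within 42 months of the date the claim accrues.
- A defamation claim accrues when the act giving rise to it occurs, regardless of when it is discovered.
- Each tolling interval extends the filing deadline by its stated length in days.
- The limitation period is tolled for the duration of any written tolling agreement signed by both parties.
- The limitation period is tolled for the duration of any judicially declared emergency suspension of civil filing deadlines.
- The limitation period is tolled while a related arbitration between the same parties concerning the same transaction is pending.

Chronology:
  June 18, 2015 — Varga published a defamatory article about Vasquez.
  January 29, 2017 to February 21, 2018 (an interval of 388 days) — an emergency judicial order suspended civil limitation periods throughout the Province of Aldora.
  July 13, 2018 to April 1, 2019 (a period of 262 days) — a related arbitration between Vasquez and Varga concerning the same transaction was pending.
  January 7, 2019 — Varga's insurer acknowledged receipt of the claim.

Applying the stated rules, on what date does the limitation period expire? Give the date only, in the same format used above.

September 28, 2020

The limitation period began to run on June 18, 2015.
42 months from June 18, 2015 is December 18, 2018.
Because the emergency suspension of filing deadlines ran from January 29, 2017 to February 21, 2018, the deadline is extended by 388 days to January 10, 2020.
Because the pending related arbitration ran from July 13, 2018 to April 1, 2019, the deadline is extended by 262 days to September 28, 2020.
None of the other events listed affects the running of the period under the stated rules.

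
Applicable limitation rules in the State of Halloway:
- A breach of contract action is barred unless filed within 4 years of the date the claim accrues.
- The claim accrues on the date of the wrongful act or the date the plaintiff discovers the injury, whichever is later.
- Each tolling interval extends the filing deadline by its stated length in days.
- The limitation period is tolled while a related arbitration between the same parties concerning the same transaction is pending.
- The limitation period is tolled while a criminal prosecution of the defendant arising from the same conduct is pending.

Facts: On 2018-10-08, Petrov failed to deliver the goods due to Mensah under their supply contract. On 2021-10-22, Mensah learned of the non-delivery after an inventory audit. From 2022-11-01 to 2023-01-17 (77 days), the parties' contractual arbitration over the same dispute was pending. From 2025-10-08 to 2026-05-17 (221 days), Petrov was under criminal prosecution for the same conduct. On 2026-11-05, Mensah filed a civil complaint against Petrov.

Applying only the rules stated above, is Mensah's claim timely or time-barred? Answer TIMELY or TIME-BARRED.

Taking the later of the act (2018-10-08) and discovery (2021-10-22), the claim accrued on 2021-10-22.
The untolled deadline — 4 years after 2021-10-22 — is 2025-10-22.
The period was tolled for 77 days by the pending related arbitration (2022-11-01 to 2023-01-17), pushing the deadline to 2026-01-07.
The period was tolled for 221 days by the pending criminal prosecution (2025-10-08 to 2026-05-17), pushing the deadline to 2026-08-16.
Mensah filed on 2026-11-05, after the 2026-08-16 deadline, so the action is time-barred.

TIME-BARRED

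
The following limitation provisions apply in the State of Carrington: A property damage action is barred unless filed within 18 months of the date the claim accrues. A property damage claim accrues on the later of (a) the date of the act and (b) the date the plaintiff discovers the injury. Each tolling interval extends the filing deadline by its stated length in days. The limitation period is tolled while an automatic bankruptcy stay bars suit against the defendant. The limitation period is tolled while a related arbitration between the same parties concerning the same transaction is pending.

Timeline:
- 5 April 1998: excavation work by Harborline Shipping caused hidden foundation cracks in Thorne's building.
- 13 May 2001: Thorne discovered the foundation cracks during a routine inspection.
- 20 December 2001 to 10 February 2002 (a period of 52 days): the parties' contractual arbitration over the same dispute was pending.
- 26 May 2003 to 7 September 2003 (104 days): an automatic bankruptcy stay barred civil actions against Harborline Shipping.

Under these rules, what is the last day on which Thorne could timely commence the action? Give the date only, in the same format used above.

4 January 2003

Because discovery on 13 May 2001 post-dates the 5 April 1998 act, accrual under the later-of rule falls on 13 May 2001.
The untolled deadline — 18 months after 13 May 2001 — is 13 November 2002.
The pending related arbitration from 20 December 2001 to 10 February 2002 tolled the period for 52 days, extending the deadline to 4 January 2003.
The automatic bankruptcy stay from 26 May 2003 to 7 September 2003 began after the period had already run on 4 January 2003, so it has no tolling effect.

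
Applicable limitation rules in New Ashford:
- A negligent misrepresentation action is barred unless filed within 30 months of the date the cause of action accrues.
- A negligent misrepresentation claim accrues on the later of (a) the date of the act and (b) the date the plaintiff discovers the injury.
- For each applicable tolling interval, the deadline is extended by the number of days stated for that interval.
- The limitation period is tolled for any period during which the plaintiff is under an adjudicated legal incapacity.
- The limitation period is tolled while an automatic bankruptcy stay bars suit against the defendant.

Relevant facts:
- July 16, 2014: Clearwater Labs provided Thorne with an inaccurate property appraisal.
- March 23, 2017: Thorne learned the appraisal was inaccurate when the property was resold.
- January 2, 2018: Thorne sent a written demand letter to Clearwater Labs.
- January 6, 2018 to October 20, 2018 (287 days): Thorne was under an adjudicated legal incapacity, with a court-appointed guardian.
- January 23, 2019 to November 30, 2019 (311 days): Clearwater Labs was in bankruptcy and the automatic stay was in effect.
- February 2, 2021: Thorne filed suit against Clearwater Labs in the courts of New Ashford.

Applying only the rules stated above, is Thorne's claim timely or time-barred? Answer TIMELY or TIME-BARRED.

TIMELY

The claim accrued on March 23, 2017 — the later of the July 16, 2014 act and the March 23, 2017 discovery.
30 months from March 23, 2017 is September 23, 2019.
The plaintiff's legal incapacity from January 6, 2018 to October 20, 2018 tolled the period for 287 days, extending the deadline to July 6, 2020.
The period was tolled for 311 days by the automatic bankruptcy stay (January 23, 2019 to November 30, 2019), pushing the deadline to May 13, 2021.
Nothing else in the chronology tolls or restarts the period.
The February 2, 2021 filing precedes the May 13, 2021 deadline; the claim is timely.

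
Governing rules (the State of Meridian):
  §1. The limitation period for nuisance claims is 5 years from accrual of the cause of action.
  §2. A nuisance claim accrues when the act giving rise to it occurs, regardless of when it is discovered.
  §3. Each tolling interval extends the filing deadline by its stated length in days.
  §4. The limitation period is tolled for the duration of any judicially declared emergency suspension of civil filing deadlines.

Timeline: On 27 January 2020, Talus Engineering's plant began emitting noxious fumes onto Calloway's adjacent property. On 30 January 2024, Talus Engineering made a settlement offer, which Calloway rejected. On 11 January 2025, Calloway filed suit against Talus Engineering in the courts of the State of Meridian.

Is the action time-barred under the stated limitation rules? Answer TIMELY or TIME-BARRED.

TIMELY

The cause of action accrued on 27 January 2020, the date of the act.
5 years from 27 January 2020 is 27 January 2025.
Nothing else in the chronology tolls or restarts the period.
The 11 January 2025 filing precedes the 27 January 2025 deadline; the claim is timely.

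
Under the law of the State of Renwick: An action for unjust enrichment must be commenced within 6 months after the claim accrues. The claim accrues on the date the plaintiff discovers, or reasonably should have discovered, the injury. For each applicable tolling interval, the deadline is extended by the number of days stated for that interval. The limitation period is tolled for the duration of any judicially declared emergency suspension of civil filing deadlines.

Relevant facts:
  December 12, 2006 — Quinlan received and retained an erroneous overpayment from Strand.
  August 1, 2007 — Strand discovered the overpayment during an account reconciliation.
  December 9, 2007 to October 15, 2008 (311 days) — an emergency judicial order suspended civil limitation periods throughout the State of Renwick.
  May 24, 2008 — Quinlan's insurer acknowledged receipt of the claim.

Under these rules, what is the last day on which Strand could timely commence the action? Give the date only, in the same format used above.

December 8, 2008

Accrual is tied to discovery, so the period began on August 1, 2007 rather than on December 12, 2006 when the act occurred.
Adding the 6 months base period to August 1, 2007 gives a deadline of February 1, 2008, before any tolling.
Because the emergency suspension of filing deadlines ran from December 9, 2007 to October 15, 2008, the deadline is extended by 311 days to December 8, 2008.
None of the other events listed affects the running of the period under the stated rules.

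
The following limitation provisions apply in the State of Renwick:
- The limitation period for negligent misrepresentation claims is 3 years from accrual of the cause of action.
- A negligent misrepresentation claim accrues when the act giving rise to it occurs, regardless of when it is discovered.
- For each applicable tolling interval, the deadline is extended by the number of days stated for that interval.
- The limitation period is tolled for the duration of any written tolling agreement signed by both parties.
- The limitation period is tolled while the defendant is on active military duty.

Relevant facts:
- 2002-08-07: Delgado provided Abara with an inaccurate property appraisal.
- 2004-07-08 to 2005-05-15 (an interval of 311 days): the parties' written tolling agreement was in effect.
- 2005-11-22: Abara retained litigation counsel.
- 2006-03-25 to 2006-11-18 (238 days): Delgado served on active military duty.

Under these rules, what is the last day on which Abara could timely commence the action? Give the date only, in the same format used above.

The claim accrued on 2002-08-07, when the wrongful act occurred.
3 years from 2002-08-07 is 2005-08-07.
The written tolling agreement from 2004-07-08 to 2005-05-15 tolled the period for 311 days, extending the deadline to 2006-06-14.
The period was tolled for 238 days by the defendant's active military service (2006-03-25 to 2006-11-18), pushing the deadline to 2007-02-07.
Nothing else in the chronology tolls or restarts the period.

2007-02-07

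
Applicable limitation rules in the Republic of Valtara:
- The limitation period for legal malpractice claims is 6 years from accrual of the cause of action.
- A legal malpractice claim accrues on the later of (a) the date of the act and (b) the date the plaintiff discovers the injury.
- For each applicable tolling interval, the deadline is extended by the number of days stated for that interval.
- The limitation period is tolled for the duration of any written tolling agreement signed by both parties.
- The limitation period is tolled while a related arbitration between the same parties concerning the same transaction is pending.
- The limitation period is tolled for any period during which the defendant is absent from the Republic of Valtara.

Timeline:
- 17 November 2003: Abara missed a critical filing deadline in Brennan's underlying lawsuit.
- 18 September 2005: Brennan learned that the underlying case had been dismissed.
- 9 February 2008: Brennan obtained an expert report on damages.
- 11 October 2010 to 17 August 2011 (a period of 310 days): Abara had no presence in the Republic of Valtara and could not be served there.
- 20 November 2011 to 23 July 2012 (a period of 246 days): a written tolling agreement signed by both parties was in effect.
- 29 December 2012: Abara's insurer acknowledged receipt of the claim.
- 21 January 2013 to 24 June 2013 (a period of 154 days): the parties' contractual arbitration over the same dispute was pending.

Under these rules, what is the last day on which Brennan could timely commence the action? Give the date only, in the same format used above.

Taking the later of the act (17 November 2003) and discovery (18 September 2005), the claim accrued on 18 September 2005.
Adding the 6 years base period to 18 September 2005 gives a deadline of 18 September 2011, before any tolling.
The defendant's absence from the jurisdiction from 11 October 2010 to 17 August 2011 tolled the period for 310 days, extending the deadline to 24 July 2012.
The period was tolled for 246 days by the written tolling agreement (20 November 2011 to 23 July 2012), pushing the deadline to 27 March 2013.
The pending related arbitration from 21 January 2013 to 24 June 2013 tolled the period for 154 days, extending the deadline to 28 August 2013.
Nothing else in the chronology tolls or restarts the period.

28 August 2013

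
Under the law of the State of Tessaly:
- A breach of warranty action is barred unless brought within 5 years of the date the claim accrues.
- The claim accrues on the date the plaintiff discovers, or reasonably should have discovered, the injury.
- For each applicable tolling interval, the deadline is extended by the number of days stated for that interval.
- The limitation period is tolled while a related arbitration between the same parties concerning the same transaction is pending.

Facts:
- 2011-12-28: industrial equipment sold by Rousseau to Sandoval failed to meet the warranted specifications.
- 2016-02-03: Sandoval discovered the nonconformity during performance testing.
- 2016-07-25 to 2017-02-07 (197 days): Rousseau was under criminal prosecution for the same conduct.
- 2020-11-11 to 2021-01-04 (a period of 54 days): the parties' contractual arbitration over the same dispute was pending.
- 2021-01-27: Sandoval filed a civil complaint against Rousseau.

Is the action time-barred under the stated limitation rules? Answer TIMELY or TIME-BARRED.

The claim did not accrue until Sandoval discovered the injury on 2016-02-03; the 2011-12-28 act date does not start the clock under the stated rule.
The untolled deadline — 5 years after 2016-02-03 — is 2021-02-03.
Because the pending related arbitration ran from 2020-11-11 to 2021-01-04, the deadline is extended by 54 days to 2021-03-29.
No stated provision tolls the period for a criminal prosecution, so the interval from 2016-07-25 to 2017-02-07 has no effect on the deadline.
The 2021-01-27 filing precedes the 2021-03-29 deadline; the claim is timely.

TIMELY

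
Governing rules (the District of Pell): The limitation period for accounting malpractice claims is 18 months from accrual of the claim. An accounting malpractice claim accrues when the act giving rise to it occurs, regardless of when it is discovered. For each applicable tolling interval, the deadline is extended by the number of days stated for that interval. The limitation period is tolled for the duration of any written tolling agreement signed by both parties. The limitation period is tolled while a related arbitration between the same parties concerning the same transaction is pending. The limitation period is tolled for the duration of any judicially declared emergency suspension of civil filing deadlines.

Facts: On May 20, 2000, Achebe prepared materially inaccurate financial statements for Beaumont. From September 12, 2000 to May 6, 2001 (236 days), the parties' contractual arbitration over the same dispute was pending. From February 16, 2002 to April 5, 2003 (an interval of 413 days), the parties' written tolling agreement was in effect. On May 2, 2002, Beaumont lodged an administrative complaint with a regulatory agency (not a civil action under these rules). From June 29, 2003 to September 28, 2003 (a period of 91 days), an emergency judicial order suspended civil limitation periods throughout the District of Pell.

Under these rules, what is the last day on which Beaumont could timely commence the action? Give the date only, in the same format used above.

November 30, 2003

The claim accrued on May 20, 2000, when the wrongful act occurred.
The untolled deadline — 18 months after May 20, 2000 — is November 20, 2001.
The pending related arbitration from September 12, 2000 to May 6, 2001 tolled the period for 236 days, extending the deadline to July 14, 2002.
Because the written tolling agreement ran from February 16, 2002 to April 5, 2003, the deadline is extended by 413 days to August 31, 2003.
Because the emergency suspension of filing deadlines ran from June 29, 2003 to September 28, 2003, the deadline is extended by 91 days to November 30, 2003.
The other events in the timeline have no effect on the limitation period under the stated rules.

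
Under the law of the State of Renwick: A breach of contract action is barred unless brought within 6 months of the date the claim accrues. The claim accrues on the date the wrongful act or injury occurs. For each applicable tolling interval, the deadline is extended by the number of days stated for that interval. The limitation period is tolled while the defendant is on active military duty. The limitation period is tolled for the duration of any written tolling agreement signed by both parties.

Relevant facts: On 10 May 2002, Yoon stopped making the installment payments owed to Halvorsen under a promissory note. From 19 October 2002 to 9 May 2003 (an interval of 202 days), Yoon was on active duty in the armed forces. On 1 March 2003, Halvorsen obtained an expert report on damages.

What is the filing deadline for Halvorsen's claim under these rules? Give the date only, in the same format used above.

The claim accrued on 10 May 2002, the date of the act.
The untolled deadline — 6 months after 10 May 2002 — is 10 November 2002.
The defendant's active military service from 19 October 2002 to 9 May 2003 tolled the period for 202 days, extending the deadline to 31 May 2003.
Nothing else in the chronology tolls or restarts the period.

31 May 2003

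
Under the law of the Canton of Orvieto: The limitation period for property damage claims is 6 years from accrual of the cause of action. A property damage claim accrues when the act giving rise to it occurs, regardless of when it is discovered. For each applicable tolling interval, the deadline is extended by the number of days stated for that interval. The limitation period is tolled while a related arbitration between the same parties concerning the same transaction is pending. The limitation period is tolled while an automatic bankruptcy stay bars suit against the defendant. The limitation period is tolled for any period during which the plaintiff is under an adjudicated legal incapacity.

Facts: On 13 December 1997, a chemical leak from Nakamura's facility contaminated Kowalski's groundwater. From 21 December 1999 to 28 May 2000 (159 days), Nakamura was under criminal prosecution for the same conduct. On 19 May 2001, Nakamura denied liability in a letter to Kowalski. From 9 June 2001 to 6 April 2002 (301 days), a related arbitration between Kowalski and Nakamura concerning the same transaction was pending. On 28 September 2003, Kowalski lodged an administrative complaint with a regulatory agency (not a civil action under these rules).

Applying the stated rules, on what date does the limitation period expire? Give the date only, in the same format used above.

The claim accrued on 13 December 1997, when the wrongful act occurred.
The untolled deadline — 6 years after 13 December 1997 — is 13 December 2003.
The period was tolled for 301 days by the pending related arbitration (9 June 2001 to 6 April 2002), pushing the deadline to 9 October 2004.
No stated provision tolls the period for a criminal prosecution, so the interval from 21 December 1999 to 28 May 2000 has no effect on the deadline.
The other events in the timeline have no effect on the limitation period under the stated rules.

9 October 2004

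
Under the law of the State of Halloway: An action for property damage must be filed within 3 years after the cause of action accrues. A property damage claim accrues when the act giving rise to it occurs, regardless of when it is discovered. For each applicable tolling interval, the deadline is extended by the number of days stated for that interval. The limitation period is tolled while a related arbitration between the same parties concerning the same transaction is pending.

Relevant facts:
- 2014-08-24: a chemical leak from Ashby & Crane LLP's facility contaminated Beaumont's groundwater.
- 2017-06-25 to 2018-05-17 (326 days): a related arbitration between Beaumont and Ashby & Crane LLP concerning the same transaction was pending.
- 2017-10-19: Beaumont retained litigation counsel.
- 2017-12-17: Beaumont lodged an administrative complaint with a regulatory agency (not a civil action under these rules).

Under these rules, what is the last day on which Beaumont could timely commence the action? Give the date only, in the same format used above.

2018-07-16

The claim accrued on 2014-08-24, when the wrongful act occurred.
The untolled deadline — 3 years after 2014-08-24 — is 2017-08-24.
The pending related arbitration from 2017-06-25 to 2018-05-17 tolled the period for 326 days, extending the deadline to 2018-07-16.
Nothing else in the chronology tolls or restarts the period.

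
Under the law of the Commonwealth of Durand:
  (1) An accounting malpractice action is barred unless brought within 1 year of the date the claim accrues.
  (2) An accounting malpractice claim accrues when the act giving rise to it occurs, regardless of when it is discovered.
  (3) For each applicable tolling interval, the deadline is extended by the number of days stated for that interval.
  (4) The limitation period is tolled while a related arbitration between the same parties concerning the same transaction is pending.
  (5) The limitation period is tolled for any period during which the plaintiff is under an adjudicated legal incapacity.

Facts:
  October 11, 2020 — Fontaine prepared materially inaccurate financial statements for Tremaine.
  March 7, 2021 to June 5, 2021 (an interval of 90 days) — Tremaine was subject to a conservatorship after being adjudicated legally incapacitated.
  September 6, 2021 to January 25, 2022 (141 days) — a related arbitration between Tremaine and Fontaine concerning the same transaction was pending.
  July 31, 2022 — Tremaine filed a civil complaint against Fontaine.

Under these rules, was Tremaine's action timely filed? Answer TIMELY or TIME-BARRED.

The claim accrued on October 11, 2020, the date of the act.
The untolled deadline — 1 year after October 11, 2020 — is October 11, 2021.
Because the plaintiff's legal incapacity ran from March 7, 2021 to June 5, 2021, the deadline is extended by 90 days to January 9, 2022.
The period was tolled for 141 days by the pending related arbitration (September 6, 2021 to January 25, 2022), pushing the deadline to May 30, 2022.
Tremaine filed on July 31, 2022, after the May 30, 2022 deadline, so the action is time-barred.

TIME-BARRED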